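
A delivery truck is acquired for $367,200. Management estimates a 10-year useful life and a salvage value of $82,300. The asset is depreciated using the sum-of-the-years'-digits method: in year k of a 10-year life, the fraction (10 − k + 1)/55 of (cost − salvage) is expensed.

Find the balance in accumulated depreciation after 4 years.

Depreciable base = $367,200 − $82,300 = $284,900.
Sum of the years' digits = 10+9+8+7+6+5+4+3+2+1 = 55.
Year 1: $284,900 × 10/55 = $51,800. Book value $315,400.
Year 2: $284,900 × 9/55 = $46,620. Book value $268,780.
Year 3: $284,900 × 8/55 = $41,440. Book value $227,340.
Year 4: $284,900 × 7/55 = $36,260. Book value $191,080.
Accumulated through year 4 = $367,200 − $191,080 = $176,120.

$176,120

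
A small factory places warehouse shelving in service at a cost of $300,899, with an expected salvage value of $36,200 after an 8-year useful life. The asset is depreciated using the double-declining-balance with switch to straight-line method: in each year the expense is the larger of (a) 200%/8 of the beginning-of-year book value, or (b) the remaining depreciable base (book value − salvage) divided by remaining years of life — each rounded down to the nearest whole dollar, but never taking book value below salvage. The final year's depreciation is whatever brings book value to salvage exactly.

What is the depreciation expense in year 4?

Depreciable base = $300,899 − $36,200 = $264,699.
Year 1: DB = ⌊$300,899 × 200%/8⌋ = $75,224; SL = ⌊$264,699/8⌋ = $33,087 → take DB $75,224. Book value $225,675.
Year 2: DB = ⌊$225,675 × 200%/8⌋ = $56,418; SL = ⌊$189,475/7⌋ = $27,067 → take DB $56,418. Book value $169,257.
Year 3: DB = ⌊$169,257 × 200%/8⌋ = $42,314; SL = ⌊$133,057/6⌋ = $22,176 → take DB $42,314. Book value $126,943.
Year 4: DB = ⌊$126,943 × 200%/8⌋ = $31,735; SL = ⌊$90,743/5⌋ = $18,148 → take DB $31,735. Book value $95,208.

$31,735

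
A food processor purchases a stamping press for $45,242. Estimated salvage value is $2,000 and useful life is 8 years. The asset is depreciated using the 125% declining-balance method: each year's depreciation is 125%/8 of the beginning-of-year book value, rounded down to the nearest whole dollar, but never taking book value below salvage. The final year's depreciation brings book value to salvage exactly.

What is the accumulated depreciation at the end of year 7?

Depreciable base = $45,242 − $2,000 = $43,242.
Year 1: ⌊$45,242 × 125%/8⌋ = $7,069. Book value $38,173.
Year 2: ⌊$38,173 × 125%/8⌋ = $5,964. Book value $32,209.
Year 3: ⌊$32,209 × 125%/8⌋ = $5,032. Book value $27,177.
Year 4: ⌊$27,177 × 125%/8⌋ = $4,246. Book value $22,931.
Year 5: ⌊$22,931 × 125%/8⌋ = $3,582. Book value $19,349.
Year 6: ⌊$19,349 × 125%/8⌋ = $3,023. Book value $16,326.
Year 7: ⌊$16,326 × 125%/8⌋ = $2,550. Book value $13,776.
Accumulated through year 7 = $45,242 − $13,776 = $31,466.

$31,466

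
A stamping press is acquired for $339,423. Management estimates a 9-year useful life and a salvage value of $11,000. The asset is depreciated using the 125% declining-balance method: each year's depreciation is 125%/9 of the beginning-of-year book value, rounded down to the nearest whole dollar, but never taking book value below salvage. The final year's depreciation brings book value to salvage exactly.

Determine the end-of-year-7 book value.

$119,170

Depreciable base = $339,423 − $11,000 = $328,423.
Year 1: ⌊$339,423 × 125%/9⌋ = $47,142. Book value $292,281.
Year 2: ⌊$292,281 × 125%/9⌋ = $40,594. Book value $251,687.
Year 3: ⌊$251,687 × 125%/9⌋ = $34,956. Book value $216,731.
Year 4: ⌊$216,731 × 125%/9⌋ = $30,101. Book value $186,630.
Year 5: ⌊$186,630 × 125%/9⌋ = $25,920. Book value $160,710.
Year 6: ⌊$160,710 × 125%/9⌋ = $22,320. Book value $138,390.
Year 7: ⌊$138,390 × 125%/9⌋ = $19,220. Book value $119,170.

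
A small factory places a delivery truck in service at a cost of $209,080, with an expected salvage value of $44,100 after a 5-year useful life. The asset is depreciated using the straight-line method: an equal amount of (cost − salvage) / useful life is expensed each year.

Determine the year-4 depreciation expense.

Depreciable base = $209,080 − $44,100 = $164,980.
Annual expense = $164,980 / 5 = $32,996.

$32,996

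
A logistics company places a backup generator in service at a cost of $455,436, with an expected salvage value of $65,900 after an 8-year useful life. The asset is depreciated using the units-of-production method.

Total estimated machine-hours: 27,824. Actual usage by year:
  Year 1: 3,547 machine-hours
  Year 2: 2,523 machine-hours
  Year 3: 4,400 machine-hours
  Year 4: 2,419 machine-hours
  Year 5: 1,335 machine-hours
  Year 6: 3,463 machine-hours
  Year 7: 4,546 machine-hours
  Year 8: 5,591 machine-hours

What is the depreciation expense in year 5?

$18,690

Depreciable base = $455,436 − $65,900 = $389,536.
Rate = $389,536 / 27,824 machine-hours = $14 per machine-hour.
Year 1: 3,547 × $14 = $49,658. Book value $405,778.
Year 2: 2,523 × $14 = $35,322. Book value $370,456.
Year 3: 4,400 × $14 = $61,600. Book value $308,856.
Year 4: 2,419 × $14 = $33,866. Book value $274,990.
Year 5: 1,335 × $14 = $18,690. Book value $256,300.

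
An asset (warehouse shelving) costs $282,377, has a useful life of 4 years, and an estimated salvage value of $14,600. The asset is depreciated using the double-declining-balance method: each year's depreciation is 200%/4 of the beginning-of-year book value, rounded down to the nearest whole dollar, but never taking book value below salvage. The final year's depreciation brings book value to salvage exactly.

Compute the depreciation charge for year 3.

$35,297

Depreciable base = $282,377 − $14,600 = $267,777.
Year 1: ⌊$282,377 × 200%/4⌋ = $141,188. Book value $141,189.
Year 2: ⌊$141,189 × 200%/4⌋ = $70,594. Book value $70,595.
Year 3: ⌊$70,595 × 200%/4⌋ = $35,297. Book value $35,298.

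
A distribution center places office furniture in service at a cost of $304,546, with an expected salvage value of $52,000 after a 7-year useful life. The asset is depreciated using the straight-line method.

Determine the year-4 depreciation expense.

$36,078

Depreciable base = $304,546 − $52,000 = $252,546.
Annual expense = $252,546 / 7 = $36,078.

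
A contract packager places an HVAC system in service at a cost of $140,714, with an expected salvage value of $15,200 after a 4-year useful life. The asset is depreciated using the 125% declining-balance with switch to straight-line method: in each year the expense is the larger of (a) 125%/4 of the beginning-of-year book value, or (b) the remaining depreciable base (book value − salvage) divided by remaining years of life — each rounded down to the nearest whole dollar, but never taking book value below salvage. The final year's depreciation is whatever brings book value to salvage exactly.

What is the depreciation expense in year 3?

Depreciable base = $140,714 − $15,200 = $125,514.
Year 1: DB = ⌊$140,714 × 125%/4⌋ = $43,973; SL = ⌊$125,514/4⌋ = $31,378 → take DB $43,973. Book value $96,741.
Year 2: DB = ⌊$96,741 × 125%/4⌋ = $30,231; SL = ⌊$81,541/3⌋ = $27,180 → take DB $30,231. Book value $66,510.
Year 3: DB = ⌊$66,510 × 125%/4⌋ = $20,784; SL = ⌊$51,310/2⌋ = $25,655 → take SL $25,655. Book value $40,855.

$25,655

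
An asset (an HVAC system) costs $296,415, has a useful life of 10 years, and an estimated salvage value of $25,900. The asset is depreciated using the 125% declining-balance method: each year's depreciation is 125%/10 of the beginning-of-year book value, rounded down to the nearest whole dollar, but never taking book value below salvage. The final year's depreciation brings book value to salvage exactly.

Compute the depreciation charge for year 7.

$16,628

Depreciable base = $296,415 − $25,900 = $270,515.
Year 1: ⌊$296,415 × 125%/10⌋ = $37,051. Book value $259,364.
Year 2: ⌊$259,364 × 125%/10⌋ = $32,420. Book value $226,944.
Year 3: ⌊$226,944 × 125%/10⌋ = $28,368. Book value $198,576.
Year 4: ⌊$198,576 × 125%/10⌋ = $24,822. Book value $173,754.
Year 5: ⌊$173,754 × 125%/10⌋ = $21,719. Book value $152,035.
Year 6: ⌊$152,035 × 125%/10⌋ = $19,004. Book value $133,031.
Year 7: ⌊$133,031 × 125%/10⌋ = $16,628. Book value $116,403.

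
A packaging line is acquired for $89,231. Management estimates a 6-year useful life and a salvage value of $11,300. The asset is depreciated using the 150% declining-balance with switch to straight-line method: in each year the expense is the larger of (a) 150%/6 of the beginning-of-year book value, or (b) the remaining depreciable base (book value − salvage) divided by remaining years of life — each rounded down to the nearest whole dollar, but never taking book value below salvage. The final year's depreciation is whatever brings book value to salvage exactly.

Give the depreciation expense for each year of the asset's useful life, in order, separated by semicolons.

Depreciable base = $89,231 − $11,300 = $77,931.
Year 1: DB = ⌊$89,231 × 150%/6⌋ = $22,307; SL = ⌊$77,931/6⌋ = $12,988 → take DB $22,307. Book value $66,924.
Year 2: DB = ⌊$66,924 × 150%/6⌋ = $16,731; SL = ⌊$55,624/5⌋ = $11,124 → take DB $16,731. Book value $50,193.
Year 3: DB = ⌊$50,193 × 150%/6⌋ = $12,548; SL = ⌊$38,893/4⌋ = $9,723 → take DB $12,548. Book value $37,645.
Year 4: DB = ⌊$37,645 × 150%/6⌋ = $9,411; SL = ⌊$26,345/3⌋ = $8,781 → take DB $9,411. Book value $28,234.
Year 5: DB = ⌊$28,234 × 150%/6⌋ = $7,058; SL = ⌊$16,934/2⌋ = $8,467 → take SL $8,467. Book value $19,767.
Year 6 (final): $19,767 − $11,300 = $8,467. Book value $11,300.

$22,307; $16,731; $12,548; $9,411; $8,467; $8,467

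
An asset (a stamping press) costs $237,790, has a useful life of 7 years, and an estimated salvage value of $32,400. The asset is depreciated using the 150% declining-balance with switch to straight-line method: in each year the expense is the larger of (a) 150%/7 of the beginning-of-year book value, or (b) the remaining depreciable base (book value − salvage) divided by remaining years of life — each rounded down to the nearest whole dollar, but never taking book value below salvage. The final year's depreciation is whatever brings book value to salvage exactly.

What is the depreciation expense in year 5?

$19,420

Depreciable base = $237,790 − $32,400 = $205,390.
Year 1: DB = ⌊$237,790 × 150%/7⌋ = $50,955; SL = ⌊$205,390/7⌋ = $29,341 → take DB $50,955. Book value $186,835.
Year 2: DB = ⌊$186,835 × 150%/7⌋ = $40,036; SL = ⌊$154,435/6⌋ = $25,739 → take DB $40,036. Book value $146,799.
Year 3: DB = ⌊$146,799 × 150%/7⌋ = $31,456; SL = ⌊$114,399/5⌋ = $22,879 → take DB $31,456. Book value $115,343.
Year 4: DB = ⌊$115,343 × 150%/7⌋ = $24,716; SL = ⌊$82,943/4⌋ = $20,735 → take DB $24,716. Book value $90,627.
Year 5: DB = ⌊$90,627 × 150%/7⌋ = $19,420; SL = ⌊$58,227/3⌋ = $19,409 → take DB $19,420. Book value $71,207.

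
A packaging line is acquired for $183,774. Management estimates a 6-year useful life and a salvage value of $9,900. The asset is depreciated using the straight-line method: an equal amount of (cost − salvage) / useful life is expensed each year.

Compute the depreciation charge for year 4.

$28,979

Depreciable base = $183,774 − $9,900 = $173,874.
Annual expense = $173,874 / 6 = $28,979.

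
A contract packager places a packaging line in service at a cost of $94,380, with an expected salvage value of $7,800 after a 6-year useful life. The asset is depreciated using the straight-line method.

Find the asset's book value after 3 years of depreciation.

$51,090

Depreciable base = $94,380 − $7,800 = $86,580.
Annual expense = $86,580 / 6 = $14,430.
End of year 1: book value $79,950.
End of year 2: book value $65,520.
End of year 3: book value $51,090.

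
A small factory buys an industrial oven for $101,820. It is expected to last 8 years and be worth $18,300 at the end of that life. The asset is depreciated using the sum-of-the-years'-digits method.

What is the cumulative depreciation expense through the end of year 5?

Depreciable base = $101,820 − $18,300 = $83,520.
Sum of the years' digits = 8+7+6+5+4+3+2+1 = 36.
Year 1: $83,520 × 8/36 = $18,560. Book value $83,260.
Year 2: $83,520 × 7/36 = $16,240. Book value $67,020.
Year 3: $83,520 × 6/36 = $13,920. Book value $53,100.
Year 4: $83,520 × 5/36 = $11,600. Book value $41,500.
Year 5: $83,520 × 4/36 = $9,280. Book value $32,220.
Accumulated through year 5 = $101,820 − $32,220 = $69,600.

$69,600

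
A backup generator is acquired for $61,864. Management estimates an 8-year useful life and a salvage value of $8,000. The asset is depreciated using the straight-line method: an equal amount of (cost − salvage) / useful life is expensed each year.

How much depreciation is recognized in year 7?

$6,733

Depreciable base = $61,864 − $8,000 = $53,864.
Annual expense = $53,864 / 8 = $6,733.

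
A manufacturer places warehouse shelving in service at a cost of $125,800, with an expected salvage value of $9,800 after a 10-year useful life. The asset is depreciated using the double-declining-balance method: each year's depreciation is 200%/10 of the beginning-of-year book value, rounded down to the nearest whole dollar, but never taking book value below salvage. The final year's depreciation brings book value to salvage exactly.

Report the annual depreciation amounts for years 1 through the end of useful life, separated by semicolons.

$25,160; $20,128; $16,102; $12,882; $10,305; $8,244; $6,595; $5,276; $4,221; $7,087

Depreciable base = $125,800 − $9,800 = $116,000.
Year 1: ⌊$125,800 × 200%/10⌋ = $25,160. Book value $100,640.
Year 2: ⌊$100,640 × 200%/10⌋ = $20,128. Book value $80,512.
Year 3: ⌊$80,512 × 200%/10⌋ = $16,102. Book value $64,410.
Year 4: ⌊$64,410 × 200%/10⌋ = $12,882. Book value $51,528.
Year 5: ⌊$51,528 × 200%/10⌋ = $10,305. Book value $41,223.
Year 6: ⌊$41,223 × 200%/10⌋ = $8,244. Book value $32,979.
Year 7: ⌊$32,979 × 200%/10⌋ = $6,595. Book value $26,384.
Year 8: ⌊$26,384 × 200%/10⌋ = $5,276. Book value $21,108.
Year 9: ⌊$21,108 × 200%/10⌋ = $4,221. Book value $16,887.
Year 10 (final): $16,887 − $9,800 = $7,087. Book value $9,800.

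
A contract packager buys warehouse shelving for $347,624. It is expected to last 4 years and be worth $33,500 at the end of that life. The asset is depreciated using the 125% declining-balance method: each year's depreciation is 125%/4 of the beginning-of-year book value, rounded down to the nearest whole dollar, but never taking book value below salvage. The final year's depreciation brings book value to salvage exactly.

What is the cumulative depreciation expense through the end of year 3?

$234,662

Depreciable base = $347,624 − $33,500 = $314,124.
Year 1: ⌊$347,624 × 125%/4⌋ = $108,632. Book value $238,992.
Year 2: ⌊$238,992 × 125%/4⌋ = $74,685. Book value $164,307.
Year 3: ⌊$164,307 × 125%/4⌋ = $51,345. Book value $112,962.
Accumulated through year 3 = $347,624 − $112,962 = $234,662.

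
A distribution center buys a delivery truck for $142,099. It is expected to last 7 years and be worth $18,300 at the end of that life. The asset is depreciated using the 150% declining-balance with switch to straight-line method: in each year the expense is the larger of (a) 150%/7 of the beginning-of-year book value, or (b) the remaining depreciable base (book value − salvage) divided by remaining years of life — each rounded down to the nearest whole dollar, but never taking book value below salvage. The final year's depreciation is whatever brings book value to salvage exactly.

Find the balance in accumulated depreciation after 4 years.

Depreciable base = $142,099 − $18,300 = $123,799.
Year 1: DB = ⌊$142,099 × 150%/7⌋ = $30,449; SL = ⌊$123,799/7⌋ = $17,685 → take DB $30,449. Book value $111,650.
Year 2: DB = ⌊$111,650 × 150%/7⌋ = $23,925; SL = ⌊$93,350/6⌋ = $15,558 → take DB $23,925. Book value $87,725.
Year 3: DB = ⌊$87,725 × 150%/7⌋ = $18,798; SL = ⌊$69,425/5⌋ = $13,885 → take DB $18,798. Book value $68,927.
Year 4: DB = ⌊$68,927 × 150%/7⌋ = $14,770; SL = ⌊$50,627/4⌋ = $12,656 → take DB $14,770. Book value $54,157.
Accumulated through year 4 = $142,099 − $54,157 = $87,942.

$87,942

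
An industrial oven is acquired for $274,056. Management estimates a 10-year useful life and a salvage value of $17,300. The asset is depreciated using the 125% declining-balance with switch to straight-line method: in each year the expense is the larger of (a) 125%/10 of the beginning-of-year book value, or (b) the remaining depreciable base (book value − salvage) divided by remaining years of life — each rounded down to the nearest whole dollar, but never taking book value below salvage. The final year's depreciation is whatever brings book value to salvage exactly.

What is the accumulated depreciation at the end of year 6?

$161,728

Depreciable base = $274,056 − $17,300 = $256,756.
Year 1: DB = ⌊$274,056 × 125%/10⌋ = $34,257; SL = ⌊$256,756/10⌋ = $25,675 → take DB $34,257. Book value $239,799.
Year 2: DB = ⌊$239,799 × 125%/10⌋ = $29,974; SL = ⌊$222,499/9⌋ = $24,722 → take DB $29,974. Book value $209,825.
Year 3: DB = ⌊$209,825 × 125%/10⌋ = $26,228; SL = ⌊$192,525/8⌋ = $24,065 → take DB $26,228. Book value $183,597.
Year 4: DB = ⌊$183,597 × 125%/10⌋ = $22,949; SL = ⌊$166,297/7⌋ = $23,756 → take SL $23,756. Book value $159,841.
Year 5: DB = ⌊$159,841 × 125%/10⌋ = $19,980; SL = ⌊$142,541/6⌋ = $23,756 → take SL $23,756. Book value $136,085.
Year 6: DB = ⌊$136,085 × 125%/10⌋ = $17,010; SL = ⌊$118,785/5⌋ = $23,757 → take SL $23,757. Book value $112,328.
Accumulated through year 6 = $274,056 − $112,328 = $161,728.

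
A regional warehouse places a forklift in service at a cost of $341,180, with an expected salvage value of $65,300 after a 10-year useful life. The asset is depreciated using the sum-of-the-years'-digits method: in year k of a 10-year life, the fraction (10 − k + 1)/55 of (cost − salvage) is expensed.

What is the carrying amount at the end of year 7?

Depreciable base = $341,180 − $65,300 = $275,880.
Sum of the years' digits = 10+9+8+7+6+5+4+3+2+1 = 55.
Year 1: $275,880 × 10/55 = $50,160. Book value $291,020.
Year 2: $275,880 × 9/55 = $45,144. Book value $245,876.
Year 3: $275,880 × 8/55 = $40,128. Book value $205,748.
Year 4: $275,880 × 7/55 = $35,112. Book value $170,636.
Year 5: $275,880 × 6/55 = $30,096. Book value $140,540.
Year 6: $275,880 × 5/55 = $25,080. Book value $115,460.
Year 7: $275,880 × 4/55 = $20,064. Book value $95,396.

$95,396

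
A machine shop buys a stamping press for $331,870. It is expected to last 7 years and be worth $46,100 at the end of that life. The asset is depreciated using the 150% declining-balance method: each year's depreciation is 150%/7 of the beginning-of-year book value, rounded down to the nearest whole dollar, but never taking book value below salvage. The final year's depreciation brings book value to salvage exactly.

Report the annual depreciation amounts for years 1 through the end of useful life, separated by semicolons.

Depreciable base = $331,870 − $46,100 = $285,770.
Year 1: ⌊$331,870 × 150%/7⌋ = $71,115. Book value $260,755.
Year 2: ⌊$260,755 × 150%/7⌋ = $55,876. Book value $204,879.
Year 3: ⌊$204,879 × 150%/7⌋ = $43,902. Book value $160,977.
Year 4: ⌊$160,977 × 150%/7⌋ = $34,495. Book value $126,482.
Year 5: ⌊$126,482 × 150%/7⌋ = $27,103. Book value $99,379.
Year 6: ⌊$99,379 × 150%/7⌋ = $21,295. Book value $78,084.
Year 7 (final): $78,084 − $46,100 = $31,984. Book value $46,100.

$71,115; $55,876; $43,902; $34,495; $27,103; $21,295; $31,984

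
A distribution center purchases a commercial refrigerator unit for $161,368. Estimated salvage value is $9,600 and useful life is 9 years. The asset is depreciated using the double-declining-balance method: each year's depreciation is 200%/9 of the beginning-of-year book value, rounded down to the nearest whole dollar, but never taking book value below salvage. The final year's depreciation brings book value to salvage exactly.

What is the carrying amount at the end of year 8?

Depreciable base = $161,368 − $9,600 = $151,768.
Year 1: ⌊$161,368 × 200%/9⌋ = $35,859. Book value $125,509.
Year 2: ⌊$125,509 × 200%/9⌋ = $27,890. Book value $97,619.
Year 3: ⌊$97,619 × 200%/9⌋ = $21,693. Book value $75,926.
Year 4: ⌊$75,926 × 200%/9⌋ = $16,872. Book value $59,054.
Year 5: ⌊$59,054 × 200%/9⌋ = $13,123. Book value $45,931.
Year 6: ⌊$45,931 × 200%/9⌋ = $10,206. Book value $35,725.
Year 7: ⌊$35,725 × 200%/9⌋ = $7,938. Book value $27,787.
Year 8: ⌊$27,787 × 200%/9⌋ = $6,174. Book value $21,613.

$21,613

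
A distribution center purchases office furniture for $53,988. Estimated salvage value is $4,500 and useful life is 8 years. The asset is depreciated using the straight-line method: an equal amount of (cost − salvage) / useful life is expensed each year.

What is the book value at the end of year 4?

Depreciable base = $53,988 − $4,500 = $49,488.
Annual expense = $49,488 / 8 = $6,186.
End of year 1: book value $47,802.
End of year 2: book value $41,616.
End of year 3: book value $35,430.
End of year 4: book value $29,244.

$29,244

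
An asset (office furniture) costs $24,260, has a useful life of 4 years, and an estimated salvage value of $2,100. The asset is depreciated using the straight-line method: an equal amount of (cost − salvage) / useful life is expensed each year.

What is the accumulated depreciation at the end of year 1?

$5,540

Depreciable base = $24,260 − $2,100 = $22,160.
Annual expense = $22,160 / 4 = $5,540.
End of year 1: book value $18,720.
Accumulated through year 1 = $24,260 − $18,720 = $5,540.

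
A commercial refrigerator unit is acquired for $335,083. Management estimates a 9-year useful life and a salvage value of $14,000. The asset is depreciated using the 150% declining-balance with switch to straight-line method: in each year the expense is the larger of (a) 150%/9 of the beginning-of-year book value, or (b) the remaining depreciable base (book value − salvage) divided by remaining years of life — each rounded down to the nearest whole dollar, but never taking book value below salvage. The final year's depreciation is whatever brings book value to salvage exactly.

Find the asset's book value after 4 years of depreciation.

Depreciable base = $335,083 − $14,000 = $321,083.
Year 1: DB = ⌊$335,083 × 150%/9⌋ = $55,847; SL = ⌊$321,083/9⌋ = $35,675 → take DB $55,847. Book value $279,236.
Year 2: DB = ⌊$279,236 × 150%/9⌋ = $46,539; SL = ⌊$265,236/8⌋ = $33,154 → take DB $46,539. Book value $232,697.
Year 3: DB = ⌊$232,697 × 150%/9⌋ = $38,782; SL = ⌊$218,697/7⌋ = $31,242 → take DB $38,782. Book value $193,915.
Year 4: DB = ⌊$193,915 × 150%/9⌋ = $32,319; SL = ⌊$179,915/6⌋ = $29,985 → take DB $32,319. Book value $161,596.

$161,596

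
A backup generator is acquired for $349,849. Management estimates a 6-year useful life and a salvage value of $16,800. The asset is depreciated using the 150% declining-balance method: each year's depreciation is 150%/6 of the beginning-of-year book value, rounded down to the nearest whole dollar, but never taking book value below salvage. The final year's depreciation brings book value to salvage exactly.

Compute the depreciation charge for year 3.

$49,197

Depreciable base = $349,849 − $16,800 = $333,049.
Year 1: ⌊$349,849 × 150%/6⌋ = $87,462. Book value $262,387.
Year 2: ⌊$262,387 × 150%/6⌋ = $65,596. Book value $196,791.
Year 3: ⌊$196,791 × 150%/6⌋ = $49,197. Book value $147,594.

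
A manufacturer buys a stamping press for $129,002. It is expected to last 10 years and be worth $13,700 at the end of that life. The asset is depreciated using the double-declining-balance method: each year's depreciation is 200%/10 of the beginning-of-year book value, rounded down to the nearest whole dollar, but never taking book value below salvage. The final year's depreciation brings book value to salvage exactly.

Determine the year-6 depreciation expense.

$8,454

Depreciable base = $129,002 − $13,700 = $115,302.
Year 1: ⌊$129,002 × 200%/10⌋ = $25,800. Book value $103,202.
Year 2: ⌊$103,202 × 200%/10⌋ = $20,640. Book value $82,562.
Year 3: ⌊$82,562 × 200%/10⌋ = $16,512. Book value $66,050.
Year 4: ⌊$66,050 × 200%/10⌋ = $13,210. Book value $52,840.
Year 5: ⌊$52,840 × 200%/10⌋ = $10,568. Book value $42,272.
Year 6: ⌊$42,272 × 200%/10⌋ = $8,454. Book value $33,818.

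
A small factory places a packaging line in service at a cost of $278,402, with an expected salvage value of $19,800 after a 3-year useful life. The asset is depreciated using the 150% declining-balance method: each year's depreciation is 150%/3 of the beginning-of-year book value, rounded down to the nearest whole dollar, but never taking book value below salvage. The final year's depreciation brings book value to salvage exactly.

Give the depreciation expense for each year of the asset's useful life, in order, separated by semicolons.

Depreciable base = $278,402 − $19,800 = $258,602.
Year 1: ⌊$278,402 × 150%/3⌋ = $139,201. Book value $139,201.
Year 2: ⌊$139,201 × 150%/3⌋ = $69,600. Book value $69,601.
Year 3 (final): $69,601 − $19,800 = $49,801. Book value $19,800.

$139,201; $69,600; $49,801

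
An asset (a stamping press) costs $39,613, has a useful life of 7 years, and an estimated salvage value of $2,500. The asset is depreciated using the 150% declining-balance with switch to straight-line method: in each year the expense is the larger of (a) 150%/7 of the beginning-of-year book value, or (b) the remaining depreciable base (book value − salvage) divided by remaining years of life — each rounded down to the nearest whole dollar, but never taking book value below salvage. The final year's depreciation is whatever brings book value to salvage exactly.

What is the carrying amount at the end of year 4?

Depreciable base = $39,613 − $2,500 = $37,113.
Year 1: DB = ⌊$39,613 × 150%/7⌋ = $8,488; SL = ⌊$37,113/7⌋ = $5,301 → take DB $8,488. Book value $31,125.
Year 2: DB = ⌊$31,125 × 150%/7⌋ = $6,669; SL = ⌊$28,625/6⌋ = $4,770 → take DB $6,669. Book value $24,456.
Year 3: DB = ⌊$24,456 × 150%/7⌋ = $5,240; SL = ⌊$21,956/5⌋ = $4,391 → take DB $5,240. Book value $19,216.
Year 4: DB = ⌊$19,216 × 150%/7⌋ = $4,117; SL = ⌊$16,716/4⌋ = $4,179 → take SL $4,179. Book value $15,037.

$15,037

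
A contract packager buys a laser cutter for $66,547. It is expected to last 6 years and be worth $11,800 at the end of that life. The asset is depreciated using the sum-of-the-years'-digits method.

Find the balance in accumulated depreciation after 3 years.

$39,105

Depreciable base = $66,547 − $11,800 = $54,747.
Sum of the years' digits = 6+5+4+3+2+1 = 21.
Year 1: $54,747 × 6/21 = $15,642. Book value $50,905.
Year 2: $54,747 × 5/21 = $13,035. Book value $37,870.
Year 3: $54,747 × 4/21 = $10,428. Book value $27,442.
Accumulated through year 3 = $66,547 − $27,442 = $39,105.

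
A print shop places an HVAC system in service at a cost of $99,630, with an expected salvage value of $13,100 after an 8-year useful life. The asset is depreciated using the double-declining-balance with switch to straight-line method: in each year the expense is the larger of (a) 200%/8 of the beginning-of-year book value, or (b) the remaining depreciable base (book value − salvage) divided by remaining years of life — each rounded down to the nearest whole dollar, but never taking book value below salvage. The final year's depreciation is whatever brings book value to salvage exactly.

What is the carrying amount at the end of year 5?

Depreciable base = $99,630 − $13,100 = $86,530.
Year 1: DB = ⌊$99,630 × 200%/8⌋ = $24,907; SL = ⌊$86,530/8⌋ = $10,816 → take DB $24,907. Book value $74,723.
Year 2: DB = ⌊$74,723 × 200%/8⌋ = $18,680; SL = ⌊$61,623/7⌋ = $8,803 → take DB $18,680. Book value $56,043.
Year 3: DB = ⌊$56,043 × 200%/8⌋ = $14,010; SL = ⌊$42,943/6⌋ = $7,157 → take DB $14,010. Book value $42,033.
Year 4: DB = ⌊$42,033 × 200%/8⌋ = $10,508; SL = ⌊$28,933/5⌋ = $5,786 → take DB $10,508. Book value $31,525.
Year 5: DB = ⌊$31,525 × 200%/8⌋ = $7,881; SL = ⌊$18,425/4⌋ = $4,606 → take DB $7,881. Book value $23,644.

$23,644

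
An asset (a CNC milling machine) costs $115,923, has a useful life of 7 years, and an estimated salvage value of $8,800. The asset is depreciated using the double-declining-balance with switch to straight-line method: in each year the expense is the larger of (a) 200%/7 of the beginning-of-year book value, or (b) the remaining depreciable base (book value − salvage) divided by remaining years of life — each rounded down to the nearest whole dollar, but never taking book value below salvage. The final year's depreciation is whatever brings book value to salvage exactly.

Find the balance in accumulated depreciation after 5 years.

$94,368

Depreciable base = $115,923 − $8,800 = $107,123.
Year 1: DB = ⌊$115,923 × 200%/7⌋ = $33,120; SL = ⌊$107,123/7⌋ = $15,303 → take DB $33,120. Book value $82,803.
Year 2: DB = ⌊$82,803 × 200%/7⌋ = $23,658; SL = ⌊$74,003/6⌋ = $12,333 → take DB $23,658. Book value $59,145.
Year 3: DB = ⌊$59,145 × 200%/7⌋ = $16,898; SL = ⌊$50,345/5⌋ = $10,069 → take DB $16,898. Book value $42,247.
Year 4: DB = ⌊$42,247 × 200%/7⌋ = $12,070; SL = ⌊$33,447/4⌋ = $8,361 → take DB $12,070. Book value $30,177.
Year 5: DB = ⌊$30,177 × 200%/7⌋ = $8,622; SL = ⌊$21,377/3⌋ = $7,125 → take DB $8,622. Book value $21,555.
Accumulated through year 5 = $115,923 − $21,555 = $94,368.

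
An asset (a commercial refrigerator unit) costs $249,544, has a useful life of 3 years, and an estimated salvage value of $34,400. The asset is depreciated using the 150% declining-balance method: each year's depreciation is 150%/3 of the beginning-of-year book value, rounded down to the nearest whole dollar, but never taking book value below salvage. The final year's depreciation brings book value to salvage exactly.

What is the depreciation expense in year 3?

$27,986

Depreciable base = $249,544 − $34,400 = $215,144.
Year 1: ⌊$249,544 × 150%/3⌋ = $124,772. Book value $124,772.
Year 2: ⌊$124,772 × 150%/3⌋ = $62,386. Book value $62,386.
Year 3 (final): $62,386 − $34,400 = $27,986. Book value $34,400.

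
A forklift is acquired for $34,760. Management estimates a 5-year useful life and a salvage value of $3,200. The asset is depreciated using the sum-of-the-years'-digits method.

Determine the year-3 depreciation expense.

$6,312

Depreciable base = $34,760 − $3,200 = $31,560.
Sum of the years' digits = 5+4+3+2+1 = 15.
Year 1: $31,560 × 5/15 = $10,520. Book value $24,240.
Year 2: $31,560 × 4/15 = $8,416. Book value $15,824.
Year 3: $31,560 × 3/15 = $6,312. Book value $9,512.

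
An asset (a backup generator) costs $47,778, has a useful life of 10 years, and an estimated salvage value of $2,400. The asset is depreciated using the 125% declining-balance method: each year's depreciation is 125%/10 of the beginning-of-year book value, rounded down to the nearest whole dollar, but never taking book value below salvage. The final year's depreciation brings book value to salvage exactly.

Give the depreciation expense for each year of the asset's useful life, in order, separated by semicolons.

Depreciable base = $47,778 − $2,400 = $45,378.
Year 1: ⌊$47,778 × 125%/10⌋ = $5,972. Book value $41,806.
Year 2: ⌊$41,806 × 125%/10⌋ = $5,225. Book value $36,581.
Year 3: ⌊$36,581 × 125%/10⌋ = $4,572. Book value $32,009.
Year 4: ⌊$32,009 × 125%/10⌋ = $4,001. Book value $28,008.
Year 5: ⌊$28,008 × 125%/10⌋ = $3,501. Book value $24,507.
Year 6: ⌊$24,507 × 125%/10⌋ = $3,063. Book value $21,444.
Year 7: ⌊$21,444 × 125%/10⌋ = $2,680. Book value $18,764.
Year 8: ⌊$18,764 × 125%/10⌋ = $2,345. Book value $16,419.
Year 9: ⌊$16,419 × 125%/10⌋ = $2,052. Book value $14,367.
Year 10 (final): $14,367 − $2,400 = $11,967. Book value $2,400.

$5,972; $5,225; $4,572; $4,001; $3,501; $3,063; $2,680; $2,345; $2,052; $11,967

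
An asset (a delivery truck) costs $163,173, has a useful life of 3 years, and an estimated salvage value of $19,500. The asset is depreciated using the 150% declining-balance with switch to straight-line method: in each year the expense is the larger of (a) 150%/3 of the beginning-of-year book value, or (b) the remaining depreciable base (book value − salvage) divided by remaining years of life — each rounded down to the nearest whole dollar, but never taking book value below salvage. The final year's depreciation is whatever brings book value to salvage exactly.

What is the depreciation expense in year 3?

Depreciable base = $163,173 − $19,500 = $143,673.
Year 1: DB = ⌊$163,173 × 150%/3⌋ = $81,586; SL = ⌊$143,673/3⌋ = $47,891 → take DB $81,586. Book value $81,587.
Year 2: DB = ⌊$81,587 × 150%/3⌋ = $40,793; SL = ⌊$62,087/2⌋ = $31,043 → take DB $40,793. Book value $40,794.
Year 3 (final): $40,794 − $19,500 = $21,294. Book value $19,500.

$21,294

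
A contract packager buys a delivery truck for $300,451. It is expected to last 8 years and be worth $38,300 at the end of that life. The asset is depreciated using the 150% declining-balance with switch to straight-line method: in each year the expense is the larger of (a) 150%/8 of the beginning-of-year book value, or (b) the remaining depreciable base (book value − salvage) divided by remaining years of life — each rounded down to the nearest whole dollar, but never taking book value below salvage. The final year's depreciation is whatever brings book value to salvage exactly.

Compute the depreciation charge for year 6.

$22,696

Depreciable base = $300,451 − $38,300 = $262,151.
Year 1: DB = ⌊$300,451 × 150%/8⌋ = $56,334; SL = ⌊$262,151/8⌋ = $32,768 → take DB $56,334. Book value $244,117.
Year 2: DB = ⌊$244,117 × 150%/8⌋ = $45,771; SL = ⌊$205,817/7⌋ = $29,402 → take DB $45,771. Book value $198,346.
Year 3: DB = ⌊$198,346 × 150%/8⌋ = $37,189; SL = ⌊$160,046/6⌋ = $26,674 → take DB $37,189. Book value $161,157.
Year 4: DB = ⌊$161,157 × 150%/8⌋ = $30,216; SL = ⌊$122,857/5⌋ = $24,571 → take DB $30,216. Book value $130,941.
Year 5: DB = ⌊$130,941 × 150%/8⌋ = $24,551; SL = ⌊$92,641/4⌋ = $23,160 → take DB $24,551. Book value $106,390.
Year 6: DB = ⌊$106,390 × 150%/8⌋ = $19,948; SL = ⌊$68,090/3⌋ = $22,696 → take SL $22,696. Book value $83,694.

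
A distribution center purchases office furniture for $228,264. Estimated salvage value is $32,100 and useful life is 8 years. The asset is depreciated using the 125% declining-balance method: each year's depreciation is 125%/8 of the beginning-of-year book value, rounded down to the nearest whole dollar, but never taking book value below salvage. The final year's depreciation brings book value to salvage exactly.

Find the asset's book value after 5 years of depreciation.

$97,614

Depreciable base = $228,264 − $32,100 = $196,164.
Year 1: ⌊$228,264 × 125%/8⌋ = $35,666. Book value $192,598.
Year 2: ⌊$192,598 × 125%/8⌋ = $30,093. Book value $162,505.
Year 3: ⌊$162,505 × 125%/8⌋ = $25,391. Book value $137,114.
Year 4: ⌊$137,114 × 125%/8⌋ = $21,424. Book value $115,690.
Year 5: ⌊$115,690 × 125%/8⌋ = $18,076. Book value $97,614.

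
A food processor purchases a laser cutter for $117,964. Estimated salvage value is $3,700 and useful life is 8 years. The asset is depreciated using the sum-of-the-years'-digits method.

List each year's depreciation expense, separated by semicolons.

Depreciable base = $117,964 − $3,700 = $114,264.
Sum of the years' digits = 8+7+6+5+4+3+2+1 = 36.
Year 1: $114,264 × 8/36 = $25,392. Book value $92,572.
Year 2: $114,264 × 7/36 = $22,218. Book value $70,354.
Year 3: $114,264 × 6/36 = $19,044. Book value $51,310.
Year 4: $114,264 × 5/36 = $15,870. Book value $35,440.
Year 5: $114,264 × 4/36 = $12,696. Book value $22,744.
Year 6: $114,264 × 3/36 = $9,522. Book value $13,222.
Year 7: $114,264 × 2/36 = $6,348. Book value $6,874.
Year 8: $114,264 × 1/36 = $3,174. Book value $3,700.

$25,392; $22,218; $19,044; $15,870; $12,696; $9,522; $6,348; $3,174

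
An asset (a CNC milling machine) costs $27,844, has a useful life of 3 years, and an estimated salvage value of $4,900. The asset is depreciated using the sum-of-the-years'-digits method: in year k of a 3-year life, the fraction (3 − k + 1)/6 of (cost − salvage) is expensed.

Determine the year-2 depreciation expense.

Depreciable base = $27,844 − $4,900 = $22,944.
Sum of the years' digits = 3+2+1 = 6.
Year 1: $22,944 × 3/6 = $11,472. Book value $16,372.
Year 2: $22,944 × 2/6 = $7,648. Book value $8,724.

$7,648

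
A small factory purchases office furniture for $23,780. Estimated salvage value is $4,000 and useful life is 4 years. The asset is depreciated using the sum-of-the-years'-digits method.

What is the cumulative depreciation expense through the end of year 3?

$17,802

Depreciable base = $23,780 − $4,000 = $19,780.
Sum of the years' digits = 4+3+2+1 = 10.
Year 1: $19,780 × 4/10 = $7,912. Book value $15,868.
Year 2: $19,780 × 3/10 = $5,934. Book value $9,934.
Year 3: $19,780 × 2/10 = $3,956. Book value $5,978.
Accumulated through year 3 = $23,780 − $5,978 = $17,802.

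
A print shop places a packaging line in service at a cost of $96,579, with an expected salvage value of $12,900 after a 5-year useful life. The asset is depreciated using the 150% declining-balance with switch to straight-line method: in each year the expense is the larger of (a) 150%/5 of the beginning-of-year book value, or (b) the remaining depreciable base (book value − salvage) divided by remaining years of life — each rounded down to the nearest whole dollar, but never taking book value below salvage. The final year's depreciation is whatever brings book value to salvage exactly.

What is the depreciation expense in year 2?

$20,281

Depreciable base = $96,579 − $12,900 = $83,679.
Year 1: DB = ⌊$96,579 × 150%/5⌋ = $28,973; SL = ⌊$83,679/5⌋ = $16,735 → take DB $28,973. Book value $67,606.
Year 2: DB = ⌊$67,606 × 150%/5⌋ = $20,281; SL = ⌊$54,706/4⌋ = $13,676 → take DB $20,281. Book value $47,325.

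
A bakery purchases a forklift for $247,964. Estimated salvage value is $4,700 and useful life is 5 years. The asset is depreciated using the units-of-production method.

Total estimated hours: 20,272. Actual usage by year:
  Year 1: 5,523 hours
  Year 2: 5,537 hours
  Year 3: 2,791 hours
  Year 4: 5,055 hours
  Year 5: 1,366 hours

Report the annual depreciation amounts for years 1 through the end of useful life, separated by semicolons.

Depreciable base = $247,964 − $4,700 = $243,264.
Rate = $243,264 / 20,272 hours = $12 per hour.
Year 1: 5,523 × $12 = $66,276. Book value $181,688.
Year 2: 5,537 × $12 = $66,444. Book value $115,244.
Year 3: 2,791 × $12 = $33,492. Book value $81,752.
Year 4: 5,055 × $12 = $60,660. Book value $21,092.
Year 5: 1,366 × $12 = $16,392. Book value $4,700.

$66,276; $66,444; $33,492; $60,660; $16,392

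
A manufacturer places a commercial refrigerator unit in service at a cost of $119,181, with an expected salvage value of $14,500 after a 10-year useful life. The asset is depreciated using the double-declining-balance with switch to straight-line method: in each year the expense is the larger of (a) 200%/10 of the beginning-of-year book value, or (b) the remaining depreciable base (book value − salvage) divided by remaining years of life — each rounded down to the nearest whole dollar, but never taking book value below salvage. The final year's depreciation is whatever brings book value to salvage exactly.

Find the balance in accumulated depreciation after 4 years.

Depreciable base = $119,181 − $14,500 = $104,681.
Year 1: DB = ⌊$119,181 × 200%/10⌋ = $23,836; SL = ⌊$104,681/10⌋ = $10,468 → take DB $23,836. Book value $95,345.
Year 2: DB = ⌊$95,345 × 200%/10⌋ = $19,069; SL = ⌊$80,845/9⌋ = $8,982 → take DB $19,069. Book value $76,276.
Year 3: DB = ⌊$76,276 × 200%/10⌋ = $15,255; SL = ⌊$61,776/8⌋ = $7,722 → take DB $15,255. Book value $61,021.
Year 4: DB = ⌊$61,021 × 200%/10⌋ = $12,204; SL = ⌊$46,521/7⌋ = $6,645 → take DB $12,204. Book value $48,817.
Accumulated through year 4 = $119,181 − $48,817 = $70,364.

$70,364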